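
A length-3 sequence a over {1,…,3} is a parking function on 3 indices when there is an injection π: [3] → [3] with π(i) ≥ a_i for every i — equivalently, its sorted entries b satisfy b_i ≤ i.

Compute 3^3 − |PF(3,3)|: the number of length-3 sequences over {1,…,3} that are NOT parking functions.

|PF(3,3)| = 1·4^2 = 1·16 = 16 (Konheim–Weiss)
Example (3,3,3) → sorted (3,3,3): b_1=3>1, not a PF.
3^3 − 16 = 27 − 16 = 11

11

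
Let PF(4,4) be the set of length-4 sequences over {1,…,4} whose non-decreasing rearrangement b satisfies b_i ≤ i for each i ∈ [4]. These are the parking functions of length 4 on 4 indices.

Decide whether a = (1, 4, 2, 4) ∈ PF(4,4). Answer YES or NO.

NO

Order a: b = (1, 2, 4, 4).
  b_1=1 ≤ 1
  b_2=2 ≤ 2
  b_3=4 > 3
  fails at i=3 ⇒ NO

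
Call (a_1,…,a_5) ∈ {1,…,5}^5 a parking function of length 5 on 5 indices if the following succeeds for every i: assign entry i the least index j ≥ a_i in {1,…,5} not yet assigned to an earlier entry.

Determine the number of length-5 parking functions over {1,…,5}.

1296

Count = (5−5+1)·(5+1)^(5−1) = 1 · 1296 = 1296
E.g. (1,2,1,4,4) → sorted (1,1,2,4,4): b_i ≤ i ∀i, a PF.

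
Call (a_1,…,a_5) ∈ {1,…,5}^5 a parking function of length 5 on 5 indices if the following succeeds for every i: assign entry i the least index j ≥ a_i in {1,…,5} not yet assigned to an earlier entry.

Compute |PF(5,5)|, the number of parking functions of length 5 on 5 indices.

|PF(5,5)| = (6−5)·6^(5−1) = 1 · 1296 = 1296
Example (3,4,1,2,3) → sorted (1,2,3,3,4): b_i ≤ i ∀i, a PF.

1296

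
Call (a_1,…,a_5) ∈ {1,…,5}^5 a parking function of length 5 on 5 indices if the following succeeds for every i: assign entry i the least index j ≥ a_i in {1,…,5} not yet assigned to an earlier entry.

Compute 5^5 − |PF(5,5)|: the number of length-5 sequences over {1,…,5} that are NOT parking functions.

#PF = (6−5)·6^(5−1) = 1·1296 = 1296 (Pollak)
E.g. (5,4,5,2,5) → sorted (2,4,5,5,5): b_1=2>1, not a PF.
5^5 − 1296 = 3125 − 1296 = 1829

1829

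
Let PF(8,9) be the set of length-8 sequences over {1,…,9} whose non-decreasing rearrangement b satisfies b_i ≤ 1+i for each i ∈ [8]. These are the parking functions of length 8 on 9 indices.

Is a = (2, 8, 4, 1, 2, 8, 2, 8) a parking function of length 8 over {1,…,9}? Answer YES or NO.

Rearranged: b = (1, 2, 2, 2, 4, 8, 8, 8).
  b_1=1 ≤ 2
  b_2=2 ≤ 3
  b_3=2 ≤ 4
  b_4=2 ≤ 5
  b_5=4 ≤ 6
  b_6=8 > 7
  fails at i=6 ⇒ NO

NO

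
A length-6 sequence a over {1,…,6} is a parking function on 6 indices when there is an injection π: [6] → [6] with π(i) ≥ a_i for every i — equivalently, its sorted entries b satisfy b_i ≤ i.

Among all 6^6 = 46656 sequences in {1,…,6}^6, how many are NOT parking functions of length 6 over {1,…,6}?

Count = (6−6+1)·(6+1)^(6−1) = 1·16807 = 16807 (Pollak)
Check (2,3,4,5,3,6) → sorted (2,3,3,4,5,6): b_1=2>1, not a PF.
So 46656 − 16807 = 29849 fail.

29849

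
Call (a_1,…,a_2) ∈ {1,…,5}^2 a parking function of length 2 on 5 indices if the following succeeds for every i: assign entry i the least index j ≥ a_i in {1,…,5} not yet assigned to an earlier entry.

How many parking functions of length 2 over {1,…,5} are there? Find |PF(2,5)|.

24

|PF| = 4·6^1 = 4×6 = 24 (Konheim–Weiss)
E.g. (4,3) → sorted (3,4): b_i ≤ 3+i ∀i, a PF.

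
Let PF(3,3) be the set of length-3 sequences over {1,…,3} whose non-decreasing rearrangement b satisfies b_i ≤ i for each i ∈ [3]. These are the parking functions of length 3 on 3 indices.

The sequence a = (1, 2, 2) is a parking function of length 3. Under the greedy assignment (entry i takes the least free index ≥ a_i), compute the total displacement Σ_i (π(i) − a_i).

1

Σπ = 3·4/2 = 6 (π permutes [3]); Σa = 1+2+2 = 5; disp = 6−5 = 1.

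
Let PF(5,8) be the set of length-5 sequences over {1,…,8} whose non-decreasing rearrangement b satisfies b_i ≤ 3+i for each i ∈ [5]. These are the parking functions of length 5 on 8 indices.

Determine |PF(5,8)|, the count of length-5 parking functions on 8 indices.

26244

|PF| = (8+1−5)·(8+1)^{5−1} = 4·6561 = 26244
E.g. (6,5,7,1,4) → sorted (1,4,5,6,7): b_i ≤ 3+i ∀i, a PF.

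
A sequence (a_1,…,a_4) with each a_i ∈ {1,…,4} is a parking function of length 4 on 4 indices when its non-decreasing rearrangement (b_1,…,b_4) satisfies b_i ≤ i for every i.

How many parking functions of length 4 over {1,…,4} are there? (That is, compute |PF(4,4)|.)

125

|PF| = (5−4)·5^(4−1) = 1 · 125 = 125 (Pollak)
Check (2,1,2,2) → sorted (1,2,2,2): b_i ≤ i ∀i, a PF.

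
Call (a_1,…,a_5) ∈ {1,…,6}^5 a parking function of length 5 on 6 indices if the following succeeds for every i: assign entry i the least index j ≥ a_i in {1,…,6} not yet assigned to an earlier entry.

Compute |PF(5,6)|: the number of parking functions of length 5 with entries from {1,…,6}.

|PF(5,6)| = (6−5+1)·(6+1)^(5−1) = 2 · 2401 = 4802 [KW]
E.g. (1,2,4,3,4) → sorted (1,2,3,4,4): b_i ≤ 1+i ∀i, a PF.

4802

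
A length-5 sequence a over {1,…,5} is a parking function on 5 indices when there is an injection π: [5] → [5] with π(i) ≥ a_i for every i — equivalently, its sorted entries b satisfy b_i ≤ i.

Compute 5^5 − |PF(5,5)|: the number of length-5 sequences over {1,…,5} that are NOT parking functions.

1829

Count = (5+1−5)·(5+1)^{5−1} = 1 · 1296 = 1296 (Pollak)
One tuple (4,3,4,4,5) → sorted (3,4,4,4,5): b_1=3>1, not a PF.
5^5 − 1296 = 3125 − 1296 = 1829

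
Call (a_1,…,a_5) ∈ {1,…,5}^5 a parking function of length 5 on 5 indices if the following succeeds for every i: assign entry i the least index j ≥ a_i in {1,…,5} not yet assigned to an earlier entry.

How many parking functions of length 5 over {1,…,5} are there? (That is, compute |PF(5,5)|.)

1296

#PF = 1·6^4 = 1 · 1296 = 1296
Check (3,4,3,1,1) → sorted (1,1,3,3,4): b_i ≤ i ∀i, a PF.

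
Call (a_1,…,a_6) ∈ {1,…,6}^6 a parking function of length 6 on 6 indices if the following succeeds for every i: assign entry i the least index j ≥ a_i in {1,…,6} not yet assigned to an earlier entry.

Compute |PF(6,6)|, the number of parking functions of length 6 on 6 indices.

16807

Count = (7−6)·7^(6−1) = 1·16807 = 16807 (Pollak)
Check (2,2,4,3,2,1) → sorted (1,2,2,2,3,4): b_i ≤ i ∀i, a PF.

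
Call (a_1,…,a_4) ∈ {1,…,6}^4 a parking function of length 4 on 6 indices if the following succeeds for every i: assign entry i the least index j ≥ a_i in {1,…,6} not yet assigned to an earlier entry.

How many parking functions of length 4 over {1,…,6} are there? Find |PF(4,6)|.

Count = 3·7^3 = 3×343 = 1029 (Konheim–Weiss)
E.g. (3,5,4,1) → sorted (1,3,4,5): b_i ≤ 2+i ∀i, a PF.

1029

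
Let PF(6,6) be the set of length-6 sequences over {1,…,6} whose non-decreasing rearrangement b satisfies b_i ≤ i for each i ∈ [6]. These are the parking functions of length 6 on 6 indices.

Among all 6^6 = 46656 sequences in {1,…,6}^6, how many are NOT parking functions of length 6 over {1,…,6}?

|PF| = (6+1−6)·(6+1)^{6−1} = 1 · 16807 = 16807
Check (6,6,4,5,2,2) → sorted (2,2,4,5,6,6): b_1=2>1, not a PF.
So 46656 − 16807 = 29849 fail.

29849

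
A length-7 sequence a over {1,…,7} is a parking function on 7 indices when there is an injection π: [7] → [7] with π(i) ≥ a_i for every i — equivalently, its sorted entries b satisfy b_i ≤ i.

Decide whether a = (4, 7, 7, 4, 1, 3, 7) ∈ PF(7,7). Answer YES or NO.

NO

Order a: b = (1, 3, 4, 4, 7, 7, 7).
  b_1=1 ≤ 1
  b_2=3 > 2
  fails at i=2 ⇒ NO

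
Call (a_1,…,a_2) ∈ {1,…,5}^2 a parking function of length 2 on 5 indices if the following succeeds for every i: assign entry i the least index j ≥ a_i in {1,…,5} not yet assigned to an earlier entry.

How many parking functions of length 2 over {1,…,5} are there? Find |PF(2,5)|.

24

#PF = (6−2)·6^(2−1) = 4 · 6 = 24
Check (4,3) → sorted (3,4): b_i ≤ 3+i ∀i, a PF.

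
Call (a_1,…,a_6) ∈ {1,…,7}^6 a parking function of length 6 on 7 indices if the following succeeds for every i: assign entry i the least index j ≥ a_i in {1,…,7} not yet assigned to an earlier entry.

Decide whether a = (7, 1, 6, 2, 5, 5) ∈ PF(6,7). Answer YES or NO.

Sorted: b = (1, 2, 5, 5, 6, 7).
  b_1=1 ≤ 2
  b_2=2 ≤ 3
  b_3=5 > 4
  fails at i=3 ⇒ NO

NO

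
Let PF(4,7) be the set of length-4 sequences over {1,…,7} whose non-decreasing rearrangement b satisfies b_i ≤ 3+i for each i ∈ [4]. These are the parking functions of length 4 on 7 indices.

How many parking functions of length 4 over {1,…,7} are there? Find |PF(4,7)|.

2048

|PF| = 4·8^3 = 4×512 = 2048
E.g. (3,3,6,4) → sorted (3,3,4,6): b_i ≤ 3+i ∀i, a PF.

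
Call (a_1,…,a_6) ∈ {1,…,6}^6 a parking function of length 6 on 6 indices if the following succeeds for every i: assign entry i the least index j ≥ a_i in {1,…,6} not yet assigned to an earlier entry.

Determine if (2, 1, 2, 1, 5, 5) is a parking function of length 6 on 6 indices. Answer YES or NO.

YES

Rearranged: b = (1, 1, 2, 2, 5, 5).
  b_1=1 ≤ 1
  b_2=1 ≤ 2
  b_3=2 ≤ 3
  b_4=2 ≤ 4
  b_5=5 ≤ 5
  b_6=5 ≤ 6
All bounds hold ⇒ YES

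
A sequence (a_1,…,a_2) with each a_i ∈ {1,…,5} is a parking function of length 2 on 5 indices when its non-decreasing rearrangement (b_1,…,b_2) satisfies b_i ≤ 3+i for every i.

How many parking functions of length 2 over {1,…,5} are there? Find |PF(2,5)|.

#PF = (5+1−2)·(5+1)^{2−1} = 4×6 = 24 [KW]
E.g. (3,5) → sorted (3,5): b_i ≤ 3+i ∀i, a PF.

24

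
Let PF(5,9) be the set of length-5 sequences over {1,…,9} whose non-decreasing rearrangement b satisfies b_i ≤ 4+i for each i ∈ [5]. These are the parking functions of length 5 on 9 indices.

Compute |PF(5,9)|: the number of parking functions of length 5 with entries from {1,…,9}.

50000

Count = 5·10^4 = 5×10000 = 50000 [KW]
E.g. (4,3,3,1,6) → sorted (1,3,3,4,6): b_i ≤ 4+i ∀i, a PF.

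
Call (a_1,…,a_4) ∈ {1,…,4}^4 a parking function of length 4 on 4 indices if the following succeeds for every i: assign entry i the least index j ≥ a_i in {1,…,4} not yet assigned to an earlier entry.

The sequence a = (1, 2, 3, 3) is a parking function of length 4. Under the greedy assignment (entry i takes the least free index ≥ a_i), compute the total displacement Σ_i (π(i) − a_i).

1

Σπ = 4·5/2 = 10 (π permutes [4]); Σa = 1+2+3+3 = 9; disp = 10−9 = 1.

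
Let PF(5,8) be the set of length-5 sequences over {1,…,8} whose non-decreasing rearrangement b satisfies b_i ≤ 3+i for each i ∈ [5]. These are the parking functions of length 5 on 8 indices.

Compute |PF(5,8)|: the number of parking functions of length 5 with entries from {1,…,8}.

26244

#PF = 4·9^4 = 4×6561 = 26244 [KW]
Check (8,4,3,6,7) → sorted (3,4,6,7,8): b_i ≤ 3+i ∀i, a PF.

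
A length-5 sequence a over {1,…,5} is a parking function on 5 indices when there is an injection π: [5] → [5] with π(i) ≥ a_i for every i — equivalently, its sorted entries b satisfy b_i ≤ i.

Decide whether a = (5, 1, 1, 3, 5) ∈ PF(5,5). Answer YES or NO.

Sorted: b = (1, 1, 3, 5, 5).
  b_1=1 ≤ 1
  b_2=1 ≤ 2
  b_3=3 ≤ 3
  b_4=5 > 4
  fails at i=4 ⇒ NO

NO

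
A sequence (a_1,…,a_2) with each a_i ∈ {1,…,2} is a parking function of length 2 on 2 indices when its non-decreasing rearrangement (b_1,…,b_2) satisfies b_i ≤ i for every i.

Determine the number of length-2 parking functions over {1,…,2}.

3

|PF| = 1·3^1 = 1·3 = 3 [KW]
E.g. (2,1) → sorted (1,2): b_i ≤ i ∀i, a PF.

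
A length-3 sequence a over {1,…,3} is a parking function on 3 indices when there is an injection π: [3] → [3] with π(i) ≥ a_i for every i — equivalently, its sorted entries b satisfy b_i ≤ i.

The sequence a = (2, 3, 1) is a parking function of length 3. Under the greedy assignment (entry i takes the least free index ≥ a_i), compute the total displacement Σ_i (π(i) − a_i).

Σπ(i) = 1+…+3 = 6; Σa = 2+3+1 = 6; disp = 6−6 = 0.

0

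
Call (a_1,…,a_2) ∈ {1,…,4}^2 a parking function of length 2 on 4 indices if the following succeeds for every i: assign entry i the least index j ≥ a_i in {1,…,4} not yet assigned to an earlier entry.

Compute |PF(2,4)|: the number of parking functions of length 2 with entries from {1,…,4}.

15

|PF(2,4)| = (4−2+1)·(4+1)^(2−1) = 3 · 5 = 15 (Konheim–Weiss)
Check (3,1) → sorted (1,3): b_i ≤ 2+i ∀i, a PF.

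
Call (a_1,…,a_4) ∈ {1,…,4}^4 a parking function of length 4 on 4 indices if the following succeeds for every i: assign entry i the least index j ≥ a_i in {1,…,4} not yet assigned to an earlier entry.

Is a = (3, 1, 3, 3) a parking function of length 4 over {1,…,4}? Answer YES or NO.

Rearranged: b = (1, 3, 3, 3).
  b_1=1 ≤ 1
  b_2=3 > 2
  fails at i=2 ⇒ NO

NO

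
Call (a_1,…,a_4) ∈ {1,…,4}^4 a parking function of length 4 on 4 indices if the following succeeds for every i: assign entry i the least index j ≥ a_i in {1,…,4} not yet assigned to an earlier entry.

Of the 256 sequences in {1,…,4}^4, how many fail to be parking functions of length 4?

Count = (5−4)·5^(4−1) = 1·125 = 125 [KW]
Check (2,2,2,4) → sorted (2,2,2,4): b_1=2>1, not a PF.
So 256 − 125 = 131 fail.

131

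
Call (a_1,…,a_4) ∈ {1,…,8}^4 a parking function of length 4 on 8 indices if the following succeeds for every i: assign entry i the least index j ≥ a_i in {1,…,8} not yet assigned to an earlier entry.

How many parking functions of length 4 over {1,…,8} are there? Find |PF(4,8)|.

3645

|PF(4,8)| = (8−4+1)·(8+1)^(4−1) = 5×729 = 3645
E.g. (6,1,6,5) → sorted (1,5,6,6): b_i ≤ 4+i ∀i, a PF.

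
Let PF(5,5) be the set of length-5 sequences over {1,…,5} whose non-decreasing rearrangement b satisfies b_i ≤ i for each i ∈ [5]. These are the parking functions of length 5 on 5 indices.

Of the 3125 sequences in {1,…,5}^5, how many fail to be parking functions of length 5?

|PF(5,5)| = (5+1−5)·(5+1)^{5−1} = 1×1296 = 1296
One tuple (4,5,4,4,5) → sorted (4,4,4,5,5): b_1=4>1, not a PF.
Total 3125; non-PF = 3125−1296 = 1829

1829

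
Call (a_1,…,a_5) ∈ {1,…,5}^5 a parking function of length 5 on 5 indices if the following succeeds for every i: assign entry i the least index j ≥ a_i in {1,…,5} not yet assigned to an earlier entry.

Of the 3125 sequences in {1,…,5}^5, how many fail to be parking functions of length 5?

1829

#PF = (6−5)·6^(5−1) = 1×1296 = 1296 (Konheim–Weiss)
One tuple (3,4,5,4,4) → sorted (3,4,4,4,5): b_1=3>1, not a PF.
5^5 − 1296 = 3125 − 1296 = 1829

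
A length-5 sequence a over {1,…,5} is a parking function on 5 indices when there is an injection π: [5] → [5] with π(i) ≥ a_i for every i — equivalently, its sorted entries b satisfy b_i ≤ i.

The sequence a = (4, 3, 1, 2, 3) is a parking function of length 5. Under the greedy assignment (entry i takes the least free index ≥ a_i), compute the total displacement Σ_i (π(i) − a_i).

2

Σπ = 15 ({1..5} each once); Σa = 4+3+1+2+3 = 13; disp = 15−13 = 2.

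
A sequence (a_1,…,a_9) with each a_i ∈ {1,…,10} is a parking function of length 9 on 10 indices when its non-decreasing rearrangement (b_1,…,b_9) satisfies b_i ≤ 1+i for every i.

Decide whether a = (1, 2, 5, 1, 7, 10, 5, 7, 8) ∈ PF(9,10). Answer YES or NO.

Rearranged: b = (1, 1, 2, 5, 5, 7, 7, 8, 10).
  b_1=1 ≤ 2
  b_2=1 ≤ 3
  b_3=2 ≤ 4
  b_4=5 ≤ 5
  b_5=5 ≤ 6
  b_6=7 ≤ 7
  b_7=7 ≤ 8
  b_8=8 ≤ 9
  b_9=10 ≤ 10
All bounds hold ⇒ YES

YES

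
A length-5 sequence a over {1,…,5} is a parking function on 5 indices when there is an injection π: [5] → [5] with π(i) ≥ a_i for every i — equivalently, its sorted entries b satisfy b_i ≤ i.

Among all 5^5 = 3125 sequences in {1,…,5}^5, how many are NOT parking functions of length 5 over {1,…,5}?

1829

|PF| = (5+1−5)·(5+1)^{5−1} = 1·1296 = 1296 (Pollak)
E.g. (5,1,5,5,1) → sorted (1,1,5,5,5): b_3=5>3, not a PF.
Total 3125; non-PF = 3125−1296 = 1829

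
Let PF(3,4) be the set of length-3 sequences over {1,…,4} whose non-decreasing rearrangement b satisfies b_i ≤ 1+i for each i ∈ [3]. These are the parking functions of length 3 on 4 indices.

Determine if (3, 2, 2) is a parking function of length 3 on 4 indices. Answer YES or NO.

Order a: b = (2, 2, 3).
  b_1=2 ≤ 2
  b_2=2 ≤ 3
  b_3=3 ≤ 4
All bounds hold ⇒ YES

YES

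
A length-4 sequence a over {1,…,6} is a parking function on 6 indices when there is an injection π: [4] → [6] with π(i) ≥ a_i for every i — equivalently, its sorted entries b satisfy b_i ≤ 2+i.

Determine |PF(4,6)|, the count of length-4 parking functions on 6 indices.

1029

|PF| = (6+1−4)·(6+1)^{4−1} = 3·343 = 1029 (Pollak)
Example (3,1,5,2) → sorted (1,2,3,5): b_i ≤ 2+i ∀i, a PF.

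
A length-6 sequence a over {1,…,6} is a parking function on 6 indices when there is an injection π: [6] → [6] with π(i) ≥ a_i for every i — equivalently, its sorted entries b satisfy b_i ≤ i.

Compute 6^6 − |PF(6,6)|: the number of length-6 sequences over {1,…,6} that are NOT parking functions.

|PF| = (6−6+1)·(6+1)^(6−1) = 1×16807 = 16807 [KW]
Check (6,4,5,6,3,5) → sorted (3,4,5,5,6,6): b_1=3>1, not a PF.
So 46656 − 16807 = 29849 fail.

29849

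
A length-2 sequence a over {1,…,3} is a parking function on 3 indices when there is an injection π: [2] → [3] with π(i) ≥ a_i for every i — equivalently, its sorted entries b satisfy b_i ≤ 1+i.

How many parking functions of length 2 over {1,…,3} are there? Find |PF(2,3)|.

8

#PF = (3+1−2)·(3+1)^{2−1} = 2 · 4 = 8 (Pollak)
E.g. (3,1) → sorted (1,3): b_i ≤ 1+i ∀i, a PF.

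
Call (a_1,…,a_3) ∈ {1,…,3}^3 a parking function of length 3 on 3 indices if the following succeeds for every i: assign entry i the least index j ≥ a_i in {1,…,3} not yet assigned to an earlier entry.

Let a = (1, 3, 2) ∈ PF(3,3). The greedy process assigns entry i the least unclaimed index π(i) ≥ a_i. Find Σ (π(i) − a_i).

Σπ = 3·4/2 = 6 (π permutes [3]); Σa = 1+3+2 = 6; disp = 6−6 = 0.

0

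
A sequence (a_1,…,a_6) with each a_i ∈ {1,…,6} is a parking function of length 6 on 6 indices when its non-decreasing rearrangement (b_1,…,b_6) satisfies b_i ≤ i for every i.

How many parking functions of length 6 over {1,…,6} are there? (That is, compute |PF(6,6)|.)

|PF(6,6)| = (6−6+1)·(6+1)^(6−1) = 1 · 16807 = 16807
Example (2,6,3,3,5,1) → sorted (1,2,3,3,5,6): b_i ≤ i ∀i, a PF.

16807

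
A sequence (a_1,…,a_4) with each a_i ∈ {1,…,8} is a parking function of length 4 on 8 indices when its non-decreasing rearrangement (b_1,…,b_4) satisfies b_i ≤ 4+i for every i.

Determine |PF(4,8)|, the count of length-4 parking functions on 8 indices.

Count = (8−4+1)·(8+1)^(4−1) = 5·729 = 3645 (Pollak)
E.g. (5,7,4,4) → sorted (4,4,5,7): b_i ≤ 4+i ∀i, a PF.

3645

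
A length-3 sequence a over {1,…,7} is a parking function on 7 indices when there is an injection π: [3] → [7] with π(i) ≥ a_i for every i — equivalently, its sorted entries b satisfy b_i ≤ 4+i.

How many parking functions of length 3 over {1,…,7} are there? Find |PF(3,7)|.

Count = (8−3)·8^(3−1) = 5×64 = 320
Check (7,4,5) → sorted (4,5,7): b_i ≤ 4+i ∀i, a PF.

320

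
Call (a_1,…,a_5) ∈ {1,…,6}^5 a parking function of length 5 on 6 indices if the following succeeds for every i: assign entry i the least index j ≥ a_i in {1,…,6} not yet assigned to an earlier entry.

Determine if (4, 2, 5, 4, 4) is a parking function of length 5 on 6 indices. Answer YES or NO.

Order a: b = (2, 4, 4, 4, 5).
  b_1=2 ≤ 2
  b_2=4 > 3
  fails at i=2 ⇒ NO

NO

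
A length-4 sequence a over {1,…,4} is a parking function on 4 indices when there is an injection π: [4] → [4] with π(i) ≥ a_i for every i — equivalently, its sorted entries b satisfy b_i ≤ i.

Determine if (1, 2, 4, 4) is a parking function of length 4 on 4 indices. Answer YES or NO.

NO

Sorted: b = (1, 2, 4, 4).
  b_1=1 ≤ 1
  b_2=2 ≤ 2
  b_3=4 > 3
  fails at i=3 ⇒ NO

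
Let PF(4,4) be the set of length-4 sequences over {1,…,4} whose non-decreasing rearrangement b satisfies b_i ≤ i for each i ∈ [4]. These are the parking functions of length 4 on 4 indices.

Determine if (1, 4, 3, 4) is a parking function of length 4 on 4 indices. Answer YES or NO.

NO

Order a: b = (1, 3, 4, 4).
  b_1=1 ≤ 1
  b_2=3 > 2
  fails at i=2 ⇒ NO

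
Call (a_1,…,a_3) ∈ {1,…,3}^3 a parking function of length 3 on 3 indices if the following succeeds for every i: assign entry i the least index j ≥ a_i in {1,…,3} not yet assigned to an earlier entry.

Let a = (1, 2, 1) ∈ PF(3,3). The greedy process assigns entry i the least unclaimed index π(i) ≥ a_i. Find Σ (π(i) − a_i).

Σπ(i) = 1+…+3 = 6; Σa = 1+2+1 = 4; disp = 6−4 = 2.

2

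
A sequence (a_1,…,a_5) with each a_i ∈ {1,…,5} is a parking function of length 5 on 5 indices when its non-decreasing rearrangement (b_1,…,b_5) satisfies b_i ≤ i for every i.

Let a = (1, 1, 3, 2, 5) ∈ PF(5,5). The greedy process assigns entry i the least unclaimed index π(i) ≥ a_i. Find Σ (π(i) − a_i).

Σπ = 15 ({1..5} each once); Σa = 1+1+3+2+5 = 12; disp = 15−12 = 3.

3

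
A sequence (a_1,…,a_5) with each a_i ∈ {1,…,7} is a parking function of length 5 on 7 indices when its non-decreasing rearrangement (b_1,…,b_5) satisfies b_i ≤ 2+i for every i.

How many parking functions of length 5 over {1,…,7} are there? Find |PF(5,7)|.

Count = 3·8^4 = 3·4096 = 12288 (Konheim–Weiss)
Check (5,3,4,7,6) → sorted (3,4,5,6,7): b_i ≤ 2+i ∀i, a PF.

12288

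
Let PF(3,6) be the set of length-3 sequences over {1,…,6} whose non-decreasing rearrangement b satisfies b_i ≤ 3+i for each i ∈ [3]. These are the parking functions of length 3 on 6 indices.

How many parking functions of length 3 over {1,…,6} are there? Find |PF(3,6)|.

196

Count = (6−3+1)·(6+1)^(3−1) = 4×49 = 196 (Pollak)
One tuple (3,4,6) → sorted (3,4,6): b_i ≤ 3+i ∀i, a PF.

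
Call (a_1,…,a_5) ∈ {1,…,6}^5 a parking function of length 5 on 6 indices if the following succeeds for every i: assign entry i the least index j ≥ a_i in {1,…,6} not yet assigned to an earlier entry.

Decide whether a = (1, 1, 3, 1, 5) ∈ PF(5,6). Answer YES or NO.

YES

Order a: b = (1, 1, 1, 3, 5).
  b_1=1 ≤ 2
  b_2=1 ≤ 3
  b_3=1 ≤ 4
  b_4=3 ≤ 5
  b_5=5 ≤ 6
All bounds hold ⇒ YES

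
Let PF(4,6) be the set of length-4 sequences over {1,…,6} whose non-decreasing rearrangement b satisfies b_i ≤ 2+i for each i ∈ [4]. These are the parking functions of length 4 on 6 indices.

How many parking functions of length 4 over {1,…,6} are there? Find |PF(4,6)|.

#PF = 3·7^3 = 3·343 = 1029 (Konheim–Weiss)
One tuple (3,4,1,2) → sorted (1,2,3,4): b_i ≤ 2+i ∀i, a PF.

1029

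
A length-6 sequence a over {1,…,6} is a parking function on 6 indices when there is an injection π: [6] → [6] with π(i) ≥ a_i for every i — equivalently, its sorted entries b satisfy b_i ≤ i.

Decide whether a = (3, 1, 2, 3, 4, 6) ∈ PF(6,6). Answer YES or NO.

YES

Sorted: b = (1, 2, 3, 3, 4, 6).
  b_1=1 ≤ 1
  b_2=2 ≤ 2
  b_3=3 ≤ 3
  b_4=3 ≤ 4
  b_5=4 ≤ 5
  b_6=6 ≤ 6
All bounds hold ⇒ YES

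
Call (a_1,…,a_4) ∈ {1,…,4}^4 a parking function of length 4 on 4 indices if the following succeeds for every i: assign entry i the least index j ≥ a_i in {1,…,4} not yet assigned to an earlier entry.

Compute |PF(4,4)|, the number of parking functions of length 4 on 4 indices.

#PF = (4+1−4)·(4+1)^{4−1} = 1×125 = 125 [KW]
E.g. (1,2,2,4) → sorted (1,2,2,4): b_i ≤ i ∀i, a PF.

125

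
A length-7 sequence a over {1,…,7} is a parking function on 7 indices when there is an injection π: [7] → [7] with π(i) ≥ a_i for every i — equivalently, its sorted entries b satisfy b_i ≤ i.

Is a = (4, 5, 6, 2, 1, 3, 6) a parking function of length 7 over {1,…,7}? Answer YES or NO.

YES

Rearranged: b = (1, 2, 3, 4, 5, 6, 6).
  b_1=1 ≤ 1
  b_2=2 ≤ 2
  b_3=3 ≤ 3
  b_4=4 ≤ 4
  b_5=5 ≤ 5
  b_6=6 ≤ 6
  b_7=6 ≤ 7
All bounds hold ⇒ YES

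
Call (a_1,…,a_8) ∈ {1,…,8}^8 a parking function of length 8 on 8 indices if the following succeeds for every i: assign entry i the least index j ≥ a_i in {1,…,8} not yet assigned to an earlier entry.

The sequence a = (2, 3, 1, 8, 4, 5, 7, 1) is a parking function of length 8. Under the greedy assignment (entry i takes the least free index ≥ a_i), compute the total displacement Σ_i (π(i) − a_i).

5

Σπ(i) = 1+…+8 = 36; Σa = 2+3+1+8+4+5+7+1 = 31; disp = 36−31 = 5.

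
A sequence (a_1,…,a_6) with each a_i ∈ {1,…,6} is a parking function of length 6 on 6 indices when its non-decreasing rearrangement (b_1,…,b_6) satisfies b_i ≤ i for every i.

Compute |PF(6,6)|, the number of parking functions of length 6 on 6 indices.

#PF = (6+1−6)·(6+1)^{6−1} = 1×16807 = 16807 [KW]
E.g. (2,4,4,3,6,1) → sorted (1,2,3,4,4,6): b_i ≤ i ∀i, a PF.

16807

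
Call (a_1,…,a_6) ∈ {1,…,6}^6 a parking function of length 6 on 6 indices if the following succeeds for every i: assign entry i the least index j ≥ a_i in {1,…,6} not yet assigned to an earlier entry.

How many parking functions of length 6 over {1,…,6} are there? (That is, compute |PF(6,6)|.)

16807

|PF| = (6−6+1)·(6+1)^(6−1) = 1 · 16807 = 16807 (Konheim–Weiss)
Example (2,4,3,5,5,1) → sorted (1,2,3,4,5,5): b_i ≤ i ∀i, a PF.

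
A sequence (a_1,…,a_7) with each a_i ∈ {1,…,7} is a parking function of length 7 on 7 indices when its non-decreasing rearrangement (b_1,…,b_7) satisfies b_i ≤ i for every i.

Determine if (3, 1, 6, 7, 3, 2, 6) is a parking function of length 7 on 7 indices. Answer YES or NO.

NO

Order a: b = (1, 2, 3, 3, 6, 6, 7).
  b_1=1 ≤ 1
  b_2=2 ≤ 2
  b_3=3 ≤ 3
  b_4=3 ≤ 4
  b_5=6 > 5
  fails at i=5 ⇒ NO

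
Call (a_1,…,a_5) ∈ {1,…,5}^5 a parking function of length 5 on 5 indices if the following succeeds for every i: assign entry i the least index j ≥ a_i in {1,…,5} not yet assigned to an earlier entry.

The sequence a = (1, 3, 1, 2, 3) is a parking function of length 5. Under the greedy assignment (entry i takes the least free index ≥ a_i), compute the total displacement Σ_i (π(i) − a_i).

Σπ = 15 ({1..5} each once); Σa = 1+3+1+2+3 = 10; disp = 15−10 = 5.

5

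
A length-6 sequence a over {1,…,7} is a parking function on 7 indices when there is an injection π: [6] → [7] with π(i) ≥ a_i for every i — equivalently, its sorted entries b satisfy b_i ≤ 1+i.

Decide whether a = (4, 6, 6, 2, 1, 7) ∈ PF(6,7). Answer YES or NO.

Sorted: b = (1, 2, 4, 6, 6, 7).
  b_1=1 ≤ 2
  b_2=2 ≤ 3
  b_3=4 ≤ 4
  b_4=6 > 5
  fails at i=4 ⇒ NO

NO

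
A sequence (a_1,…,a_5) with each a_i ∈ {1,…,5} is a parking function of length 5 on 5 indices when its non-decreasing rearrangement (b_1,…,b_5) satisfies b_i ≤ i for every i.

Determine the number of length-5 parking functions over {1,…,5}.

1296

Count = 1·6^4 = 1 · 1296 = 1296
One tuple (3,2,1,5,3) → sorted (1,2,3,3,5): b_i ≤ i ∀i, a PF.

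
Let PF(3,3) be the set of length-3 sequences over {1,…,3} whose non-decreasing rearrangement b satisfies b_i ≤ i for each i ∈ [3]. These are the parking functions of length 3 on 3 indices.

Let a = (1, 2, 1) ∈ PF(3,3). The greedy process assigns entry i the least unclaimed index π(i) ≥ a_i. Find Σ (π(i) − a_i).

Σπ = 6 ({1..3} each once); Σa = 1+2+1 = 4; disp = 6−4 = 2.

2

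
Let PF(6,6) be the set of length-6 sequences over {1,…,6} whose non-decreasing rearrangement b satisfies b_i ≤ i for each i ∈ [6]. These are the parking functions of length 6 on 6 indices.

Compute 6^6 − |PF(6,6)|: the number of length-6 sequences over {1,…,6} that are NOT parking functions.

29849

|PF| = (6−6+1)·(6+1)^(6−1) = 1 · 16807 = 16807
One tuple (5,4,4,4,4,3) → sorted (3,4,4,4,4,5): b_1=3>1, not a PF.
Total 46656; non-PF = 46656−16807 = 29849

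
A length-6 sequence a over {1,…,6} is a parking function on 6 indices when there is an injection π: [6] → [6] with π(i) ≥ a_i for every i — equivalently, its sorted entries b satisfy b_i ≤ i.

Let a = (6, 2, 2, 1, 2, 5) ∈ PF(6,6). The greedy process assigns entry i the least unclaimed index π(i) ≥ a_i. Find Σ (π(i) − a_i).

3

Σπ = 21 ({1..6} each once); Σa = 6+2+2+1+2+5 = 18; disp = 21−18 = 3.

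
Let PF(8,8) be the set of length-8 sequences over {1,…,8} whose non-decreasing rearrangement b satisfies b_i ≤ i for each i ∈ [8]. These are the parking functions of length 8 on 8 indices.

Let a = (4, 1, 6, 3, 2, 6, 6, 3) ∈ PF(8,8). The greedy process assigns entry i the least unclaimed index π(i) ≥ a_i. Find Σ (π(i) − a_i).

5

Σπ(i) = 1+…+8 = 36; Σa = 4+1+6+3+2+6+6+3 = 31; disp = 36−31 = 5.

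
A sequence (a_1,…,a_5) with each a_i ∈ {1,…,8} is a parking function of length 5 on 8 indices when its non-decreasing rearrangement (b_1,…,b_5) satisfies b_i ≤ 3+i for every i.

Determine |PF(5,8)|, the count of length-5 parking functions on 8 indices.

Count = (8−5+1)·(8+1)^(5−1) = 4 · 6561 = 26244 [KW]
Check (2,6,6,6,5) → sorted (2,5,6,6,6): b_i ≤ 3+i ∀i, a PF.

26244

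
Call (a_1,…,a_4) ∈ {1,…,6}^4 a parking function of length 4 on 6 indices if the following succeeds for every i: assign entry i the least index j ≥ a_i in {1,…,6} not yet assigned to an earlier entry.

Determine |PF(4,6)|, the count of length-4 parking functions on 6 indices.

1029

|PF(4,6)| = (6+1−4)·(6+1)^{4−1} = 3×343 = 1029 (Pollak)
Check (4,4,1,5) → sorted (1,4,4,5): b_i ≤ 2+i ∀i, a PF.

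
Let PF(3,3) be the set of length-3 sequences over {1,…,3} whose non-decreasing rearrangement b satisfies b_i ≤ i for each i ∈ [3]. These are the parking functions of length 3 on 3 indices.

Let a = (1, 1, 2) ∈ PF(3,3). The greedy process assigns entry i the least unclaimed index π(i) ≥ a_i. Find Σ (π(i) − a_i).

Σπ(i) = 1+…+3 = 6; Σa = 1+1+2 = 4; disp = 6−4 = 2.

2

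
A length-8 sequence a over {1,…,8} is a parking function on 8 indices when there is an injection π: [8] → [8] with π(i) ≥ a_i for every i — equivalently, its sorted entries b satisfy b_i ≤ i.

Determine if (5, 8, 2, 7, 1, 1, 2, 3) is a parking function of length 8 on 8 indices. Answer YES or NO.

Sorted: b = (1, 1, 2, 2, 3, 5, 7, 8).
  b_1=1 ≤ 1
  b_2=1 ≤ 2
  b_3=2 ≤ 3
  b_4=2 ≤ 4
  b_5=3 ≤ 5
  b_6=5 ≤ 6
  b_7=7 ≤ 7
  b_8=8 ≤ 8
All bounds hold ⇒ YES

YES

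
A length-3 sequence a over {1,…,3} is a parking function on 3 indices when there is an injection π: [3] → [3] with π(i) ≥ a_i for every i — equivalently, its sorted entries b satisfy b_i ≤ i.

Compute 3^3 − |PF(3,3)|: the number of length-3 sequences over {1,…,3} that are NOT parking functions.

#PF = (3−3+1)·(3+1)^(3−1) = 1·16 = 16 (Konheim–Weiss)
One tuple (2,3,3) → sorted (2,3,3): b_1=2>1, not a PF.
Total 27; non-PF = 27−16 = 11

11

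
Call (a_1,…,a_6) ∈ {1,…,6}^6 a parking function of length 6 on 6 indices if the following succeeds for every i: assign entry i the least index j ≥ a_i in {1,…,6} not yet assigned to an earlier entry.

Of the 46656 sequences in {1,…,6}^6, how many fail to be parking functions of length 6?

|PF| = (6+1−6)·(6+1)^{6−1} = 1 · 16807 = 16807 [KW]
One tuple (6,4,2,5,4,6) → sorted (2,4,4,5,6,6): b_1=2>1, not a PF.
6^6 − 16807 = 46656 − 16807 = 29849

29849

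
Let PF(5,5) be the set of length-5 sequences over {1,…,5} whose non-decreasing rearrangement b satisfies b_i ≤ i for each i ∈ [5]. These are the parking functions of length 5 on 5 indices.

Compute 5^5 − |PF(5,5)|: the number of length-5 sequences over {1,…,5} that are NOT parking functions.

Count = (6−5)·6^(5−1) = 1 · 1296 = 1296 [KW]
Example (5,4,3,5,4) → sorted (3,4,4,5,5): b_1=3>1, not a PF.
5^5 − 1296 = 3125 − 1296 = 1829

1829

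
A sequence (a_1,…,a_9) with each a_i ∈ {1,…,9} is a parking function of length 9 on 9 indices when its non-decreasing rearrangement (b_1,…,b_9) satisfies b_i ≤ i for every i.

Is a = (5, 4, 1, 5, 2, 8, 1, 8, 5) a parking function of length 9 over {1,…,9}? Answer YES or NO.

YES

Rearranged: b = (1, 1, 2, 4, 5, 5, 5, 8, 8).
  b_1=1 ≤ 1
  b_2=1 ≤ 2
  b_3=2 ≤ 3
  b_4=4 ≤ 4
  b_5=5 ≤ 5
  b_6=5 ≤ 6
  b_7=5 ≤ 7
  b_8=8 ≤ 8
  b_9=8 ≤ 9
All bounds hold ⇒ YES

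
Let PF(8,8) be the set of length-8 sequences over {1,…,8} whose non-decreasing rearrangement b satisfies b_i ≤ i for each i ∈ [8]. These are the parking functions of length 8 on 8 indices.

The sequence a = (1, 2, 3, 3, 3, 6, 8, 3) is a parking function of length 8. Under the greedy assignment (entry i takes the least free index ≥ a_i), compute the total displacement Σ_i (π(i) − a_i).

Σπ = 8·9/2 = 36 (π permutes [8]); Σa = 1+2+3+3+3+6+8+3 = 29; disp = 36−29 = 7.

7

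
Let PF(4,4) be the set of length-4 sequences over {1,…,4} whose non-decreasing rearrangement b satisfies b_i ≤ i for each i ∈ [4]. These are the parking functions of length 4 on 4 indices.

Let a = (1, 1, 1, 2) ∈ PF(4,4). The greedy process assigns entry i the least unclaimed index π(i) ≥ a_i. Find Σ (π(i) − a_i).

5

Σπ = 4·5/2 = 10 (π permutes [4]); Σa = 1+1+1+2 = 5; disp = 10−5 = 5.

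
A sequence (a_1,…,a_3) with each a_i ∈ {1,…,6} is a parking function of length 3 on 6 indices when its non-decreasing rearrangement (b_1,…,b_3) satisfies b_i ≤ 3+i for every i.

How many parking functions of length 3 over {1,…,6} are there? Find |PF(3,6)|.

196

|PF(3,6)| = (6−3+1)·(6+1)^(3−1) = 4·49 = 196 [KW]
Example (1,6,4) → sorted (1,4,6): b_i ≤ 3+i ∀i, a PF.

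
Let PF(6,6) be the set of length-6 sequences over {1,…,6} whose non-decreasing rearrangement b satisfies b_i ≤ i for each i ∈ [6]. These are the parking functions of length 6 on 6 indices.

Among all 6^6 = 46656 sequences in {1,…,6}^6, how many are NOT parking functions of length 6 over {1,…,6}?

29849

|PF| = 1·7^5 = 1 · 16807 = 16807 (Pollak)
One tuple (6,3,4,2,4,6) → sorted (2,3,4,4,6,6): b_1=2>1, not a PF.
6^6 − 16807 = 46656 − 16807 = 29849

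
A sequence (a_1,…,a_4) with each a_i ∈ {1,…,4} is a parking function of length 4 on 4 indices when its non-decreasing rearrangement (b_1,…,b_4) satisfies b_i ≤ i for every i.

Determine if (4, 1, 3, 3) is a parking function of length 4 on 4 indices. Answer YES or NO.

Order a: b = (1, 3, 3, 4).
  b_1=1 ≤ 1
  b_2=3 > 2
  fails at i=2 ⇒ NO

NO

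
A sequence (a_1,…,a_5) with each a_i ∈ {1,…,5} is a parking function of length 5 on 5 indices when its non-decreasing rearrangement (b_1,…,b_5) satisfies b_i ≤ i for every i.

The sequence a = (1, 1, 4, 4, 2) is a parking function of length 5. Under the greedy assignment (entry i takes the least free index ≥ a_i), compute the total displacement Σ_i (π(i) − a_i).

Σπ(i) = 1+…+5 = 15; Σa = 1+1+4+4+2 = 12; disp = 15−12 = 3.

3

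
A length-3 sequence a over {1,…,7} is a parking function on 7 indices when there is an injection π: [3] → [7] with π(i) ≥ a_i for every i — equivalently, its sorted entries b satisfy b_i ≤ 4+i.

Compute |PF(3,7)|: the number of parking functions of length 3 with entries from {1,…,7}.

320

#PF = 5·8^2 = 5·64 = 320 (Pollak)
Example (7,2,1) → sorted (1,2,7): b_i ≤ 4+i ∀i, a PF.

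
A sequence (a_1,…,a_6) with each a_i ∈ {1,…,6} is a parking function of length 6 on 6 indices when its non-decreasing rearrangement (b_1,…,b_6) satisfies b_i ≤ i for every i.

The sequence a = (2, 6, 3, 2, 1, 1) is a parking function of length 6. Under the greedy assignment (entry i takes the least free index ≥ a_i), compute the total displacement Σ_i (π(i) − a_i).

Σπ = 21 ({1..6} each once); Σa = 2+6+3+2+1+1 = 15; disp = 21−15 = 6.

6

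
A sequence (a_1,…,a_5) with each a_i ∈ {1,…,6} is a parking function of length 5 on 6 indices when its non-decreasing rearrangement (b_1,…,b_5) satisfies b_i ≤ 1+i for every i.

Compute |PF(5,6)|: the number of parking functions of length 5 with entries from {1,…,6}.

4802

|PF| = (6+1−5)·(6+1)^{5−1} = 2×2401 = 4802 (Pollak)
One tuple (5,1,4,2,4) → sorted (1,2,4,4,5): b_i ≤ 1+i ∀i, a PF.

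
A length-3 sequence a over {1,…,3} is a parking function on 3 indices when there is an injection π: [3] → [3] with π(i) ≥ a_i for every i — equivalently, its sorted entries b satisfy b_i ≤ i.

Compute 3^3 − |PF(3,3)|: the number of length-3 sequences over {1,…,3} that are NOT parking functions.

#PF = (4−3)·4^(3−1) = 1×16 = 16 (Pollak)
Check (3,3,3) → sorted (3,3,3): b_1=3>1, not a PF.
So 27 − 16 = 11 fail.

11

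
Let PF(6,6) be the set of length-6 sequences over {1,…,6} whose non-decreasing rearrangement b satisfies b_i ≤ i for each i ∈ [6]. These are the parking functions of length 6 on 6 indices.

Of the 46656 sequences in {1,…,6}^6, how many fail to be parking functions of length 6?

29849

|PF| = (6+1−6)·(6+1)^{6−1} = 1·16807 = 16807 (Konheim–Weiss)
Check (1,2,6,1,6,6) → sorted (1,1,2,6,6,6): b_4=6>4, not a PF.
Total 46656; non-PF = 46656−16807 = 29849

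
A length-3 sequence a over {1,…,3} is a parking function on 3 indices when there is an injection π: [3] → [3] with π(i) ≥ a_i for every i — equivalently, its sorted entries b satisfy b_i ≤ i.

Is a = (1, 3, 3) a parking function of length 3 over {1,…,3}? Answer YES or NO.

Rearranged: b = (1, 3, 3).
  b_1=1 ≤ 1
  b_2=3 > 2
  fails at i=2 ⇒ NO

NO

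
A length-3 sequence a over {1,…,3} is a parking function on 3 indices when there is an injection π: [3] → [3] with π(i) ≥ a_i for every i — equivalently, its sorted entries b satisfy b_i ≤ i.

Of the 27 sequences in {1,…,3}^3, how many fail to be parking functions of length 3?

11

Count = 1·4^2 = 1×16 = 16
One tuple (3,2,3) → sorted (2,3,3): b_1=2>1, not a PF.
So 27 − 16 = 11 fail.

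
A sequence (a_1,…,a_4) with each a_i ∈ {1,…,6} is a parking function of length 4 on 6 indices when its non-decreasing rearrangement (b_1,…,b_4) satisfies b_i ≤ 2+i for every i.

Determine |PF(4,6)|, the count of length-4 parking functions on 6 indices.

#PF = (6−4+1)·(6+1)^(4−1) = 3×343 = 1029 (Pollak)
Check (3,5,5,2) → sorted (2,3,5,5): b_i ≤ 2+i ∀i, a PF.

1029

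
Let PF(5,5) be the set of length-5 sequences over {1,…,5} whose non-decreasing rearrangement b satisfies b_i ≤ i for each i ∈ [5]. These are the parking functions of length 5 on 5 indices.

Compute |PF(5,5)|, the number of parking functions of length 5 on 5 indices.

1296

|PF| = (5−5+1)·(5+1)^(5−1) = 1×1296 = 1296 [KW]
One tuple (1,4,3,1,1) → sorted (1,1,1,3,4): b_i ≤ i ∀i, a PF.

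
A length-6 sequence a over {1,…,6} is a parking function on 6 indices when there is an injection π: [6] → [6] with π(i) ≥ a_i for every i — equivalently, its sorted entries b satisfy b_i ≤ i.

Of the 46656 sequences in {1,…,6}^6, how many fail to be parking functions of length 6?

#PF = (6+1−6)·(6+1)^{6−1} = 1·16807 = 16807
Check (5,3,6,4,6,4) → sorted (3,4,4,5,6,6): b_1=3>1, not a PF.
Total 46656; non-PF = 46656−16807 = 29849

29849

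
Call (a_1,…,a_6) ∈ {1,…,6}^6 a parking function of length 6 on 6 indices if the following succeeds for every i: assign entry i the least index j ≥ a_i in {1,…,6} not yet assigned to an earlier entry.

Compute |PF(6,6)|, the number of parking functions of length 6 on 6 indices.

Count = (6+1−6)·(6+1)^{6−1} = 1×16807 = 16807 (Konheim–Weiss)
Example (6,4,4,3,2,1) → sorted (1,2,3,4,4,6): b_i ≤ i ∀i, a PF.

16807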